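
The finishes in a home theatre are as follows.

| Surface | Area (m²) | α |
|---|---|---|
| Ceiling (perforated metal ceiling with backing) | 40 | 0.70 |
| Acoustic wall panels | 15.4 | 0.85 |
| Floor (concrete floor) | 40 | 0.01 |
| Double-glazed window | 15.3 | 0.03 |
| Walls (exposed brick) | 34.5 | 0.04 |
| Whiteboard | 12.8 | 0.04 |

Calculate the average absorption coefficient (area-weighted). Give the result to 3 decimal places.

0.277

Total surface area S = 158.0 m².
Weighted sum Σ Sα = 43.841.
ᾱ = 43.841 / 158.0 = 0.277.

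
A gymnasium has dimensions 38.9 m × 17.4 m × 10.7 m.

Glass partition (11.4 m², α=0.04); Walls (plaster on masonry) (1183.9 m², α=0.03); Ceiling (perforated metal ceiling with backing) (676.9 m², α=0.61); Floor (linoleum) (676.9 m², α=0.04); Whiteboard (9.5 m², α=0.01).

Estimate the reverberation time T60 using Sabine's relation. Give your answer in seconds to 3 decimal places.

Total absorption A = 11.4*0.04 + 1183.9*0.03 + 676.9*0.61 + 676.9*0.04 + 9.5*0.01
  = 0.456 + 35.517 + 412.909 + 27.076 + 0.095 = 476.053 m² sabins.
Volume V = 38.9 × 17.4 × 10.7 = 7242.402 m³.
RT60 = 0.161 · V / A = 0.161 × 7242.402 / 476.053 = 2.449 s.

2.449 s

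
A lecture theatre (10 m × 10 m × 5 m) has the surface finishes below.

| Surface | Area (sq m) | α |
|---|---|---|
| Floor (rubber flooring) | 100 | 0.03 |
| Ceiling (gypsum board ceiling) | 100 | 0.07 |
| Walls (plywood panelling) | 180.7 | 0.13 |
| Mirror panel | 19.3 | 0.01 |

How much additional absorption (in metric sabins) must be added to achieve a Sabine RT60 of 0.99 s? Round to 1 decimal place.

A₁ = Σ Sᵢαᵢ = 100×0.03 + 100×0.07 + 180.7×0.13 + 19.3×0.01 = 33.684 sabins.
For T = 0.99 s, need A₂ = 0.161·V/T = 0.161·500/0.99 = 81.313 sabins.
Additional absorption ΔA = 81.313 − 33.684 = 47.6 sabins.

47.6 sabins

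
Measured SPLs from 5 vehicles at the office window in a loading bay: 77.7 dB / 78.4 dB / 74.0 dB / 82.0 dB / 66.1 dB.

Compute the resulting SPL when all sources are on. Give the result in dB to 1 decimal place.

Σ 10^(Lᵢ/10) = 3.157e+08.
L_total = 10·log₁₀(3.157e+08) = 85.0 dB.

85.0 dB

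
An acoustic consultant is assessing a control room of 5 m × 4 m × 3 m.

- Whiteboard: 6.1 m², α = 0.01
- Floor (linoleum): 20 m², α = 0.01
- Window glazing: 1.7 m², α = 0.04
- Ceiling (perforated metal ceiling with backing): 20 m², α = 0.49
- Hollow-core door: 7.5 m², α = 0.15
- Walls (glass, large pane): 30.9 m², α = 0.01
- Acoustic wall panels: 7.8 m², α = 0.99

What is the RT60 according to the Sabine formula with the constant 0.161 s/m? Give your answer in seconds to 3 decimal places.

0.501 seconds

Summing Sᵢαᵢ: 0.061 + 0.200 + 0.068 + 9.800 + 1.125 + 0.309 + 7.722 → A = 19.285 sabins.
V = 5·4·3 = 60 m³.
Sabine: RT60 = 0.161 × 60 / 19.285 = 0.501 s.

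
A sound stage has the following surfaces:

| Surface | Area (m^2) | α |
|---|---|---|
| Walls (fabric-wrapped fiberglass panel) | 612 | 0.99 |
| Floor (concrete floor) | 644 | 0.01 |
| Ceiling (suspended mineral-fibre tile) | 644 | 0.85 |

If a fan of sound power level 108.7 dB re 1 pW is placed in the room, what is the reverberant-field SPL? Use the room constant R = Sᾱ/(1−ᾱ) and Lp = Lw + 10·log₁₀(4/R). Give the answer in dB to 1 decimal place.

80.0 dB

A = 1159.720 sabins; S = 1900.0 m^2.
ᾱ = 0.6104, so room constant R = A/(1−ᾱ) = 2976.694 m^2.
Lp = Lw + 10 log₁₀(4/R) = 108.7 -28.72 = 80.0 dB.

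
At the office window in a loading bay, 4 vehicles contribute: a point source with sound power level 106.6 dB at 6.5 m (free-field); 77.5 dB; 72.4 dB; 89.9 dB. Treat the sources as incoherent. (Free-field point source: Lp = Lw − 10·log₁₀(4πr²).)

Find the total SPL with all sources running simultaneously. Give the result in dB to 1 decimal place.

90.6 dB

Source at 6.5 m: Lp = 106.6 − 10·log₁₀(4π·6.5²) = 106.6 − 10·log₁₀(530.929) = 79.3 dB.
Σ 10^(Lᵢ/10) = 1.136e+09.
Combined level = 10 log₁₀(1.136e+09) = 90.6 dB.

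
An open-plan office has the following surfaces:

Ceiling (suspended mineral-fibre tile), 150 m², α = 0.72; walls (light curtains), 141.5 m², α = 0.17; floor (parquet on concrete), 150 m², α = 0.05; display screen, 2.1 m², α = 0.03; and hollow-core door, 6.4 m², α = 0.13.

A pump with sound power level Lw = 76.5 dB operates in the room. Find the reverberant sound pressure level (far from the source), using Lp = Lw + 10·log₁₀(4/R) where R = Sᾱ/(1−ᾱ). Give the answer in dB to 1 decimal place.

59.4 dB

Σ(Sᵢαᵢ) = 150×0.72 + 141.5×0.17 + 150×0.05 + 2.1×0.03 + 6.4×0.13 = 140.450; total area S = 450.0 m².
ᾱ = 0.3121, so room constant R = A/(1−ᾱ) = 204.172 m².
Lp = 76.5 + 10·log₁₀(4/204.172) = 76.5 + (-17.08) = 59.4 dB.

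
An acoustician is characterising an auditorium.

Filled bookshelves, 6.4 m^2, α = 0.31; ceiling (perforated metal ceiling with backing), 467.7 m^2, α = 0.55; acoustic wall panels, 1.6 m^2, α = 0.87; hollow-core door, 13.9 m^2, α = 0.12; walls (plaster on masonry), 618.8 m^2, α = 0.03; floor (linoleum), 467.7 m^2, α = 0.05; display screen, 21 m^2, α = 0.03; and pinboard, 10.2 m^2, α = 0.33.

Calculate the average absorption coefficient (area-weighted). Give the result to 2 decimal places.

Total surface area S = 1607.3 m^2.
Weighted sum Σ Sα = 308.224.
ᾱ = 308.224 / 1607.3 = 0.19.

0.19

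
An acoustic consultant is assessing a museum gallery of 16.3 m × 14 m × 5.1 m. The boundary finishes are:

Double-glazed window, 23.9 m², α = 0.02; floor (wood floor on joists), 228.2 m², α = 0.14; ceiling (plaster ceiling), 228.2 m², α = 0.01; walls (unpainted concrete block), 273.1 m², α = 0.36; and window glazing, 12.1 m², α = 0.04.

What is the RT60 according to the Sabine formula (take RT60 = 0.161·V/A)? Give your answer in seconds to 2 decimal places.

1.40 sec

Equivalent absorption area: A = 23.9×0.02 + 228.2×0.14 + 228.2×0.01 + 273.1×0.36 + 12.1×0.04 = 133.508 m².
V = 16.3·14·5.1 = 1163.82 m³.
Sabine: RT60 = 0.161 × 1163.82 / 133.508 = 1.40 s.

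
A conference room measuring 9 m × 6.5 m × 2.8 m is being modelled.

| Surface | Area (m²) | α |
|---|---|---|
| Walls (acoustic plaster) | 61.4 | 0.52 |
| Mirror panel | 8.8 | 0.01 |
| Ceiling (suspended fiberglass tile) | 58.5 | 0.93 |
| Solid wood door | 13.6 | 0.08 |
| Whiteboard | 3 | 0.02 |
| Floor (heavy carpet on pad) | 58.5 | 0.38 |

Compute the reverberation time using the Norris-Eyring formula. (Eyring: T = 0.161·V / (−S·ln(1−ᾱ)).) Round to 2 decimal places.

0.17 seconds

S = Σ Sᵢ = 203.8 m².
Σ(Sᵢαᵢ) = 61.4·0.52 + 8.8·0.01 + 58.5·0.93 + 13.6·0.08 + 3·0.02 + 58.5·0.38 = 109.799.
ᾱ = 109.799 / 203.8 = 0.5388.
Eyring denominator: −S ln(1−ᾱ) = 157.726.
V = 9 × 6.5 × 2.8 = 163.8 m³.
RT60 = 0.161 × 163.8 / 157.726 = 0.17 s.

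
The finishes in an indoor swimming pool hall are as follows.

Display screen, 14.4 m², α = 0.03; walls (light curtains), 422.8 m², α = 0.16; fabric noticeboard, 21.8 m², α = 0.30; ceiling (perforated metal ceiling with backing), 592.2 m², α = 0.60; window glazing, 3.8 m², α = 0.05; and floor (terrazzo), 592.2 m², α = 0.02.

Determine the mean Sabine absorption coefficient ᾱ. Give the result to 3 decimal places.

0.268

Total surface area S = 1647.2 m².
Σ(Sᵢαᵢ) = 14.4·0.03 + 422.8·0.16 + 21.8·0.30 + 592.2·0.60 + 3.8·0.05 + 592.2·0.02 = 441.974.
ᾱ = 441.974 / 1647.2 = 0.268.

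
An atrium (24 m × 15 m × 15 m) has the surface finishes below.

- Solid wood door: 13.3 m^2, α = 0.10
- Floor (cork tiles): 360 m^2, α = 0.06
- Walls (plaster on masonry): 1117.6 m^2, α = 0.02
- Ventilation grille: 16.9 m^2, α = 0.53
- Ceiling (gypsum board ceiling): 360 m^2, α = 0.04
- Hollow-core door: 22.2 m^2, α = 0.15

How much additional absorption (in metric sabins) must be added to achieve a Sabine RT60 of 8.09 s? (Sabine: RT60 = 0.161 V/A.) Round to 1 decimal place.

Total absorption A₁ = 13.3·0.10 + 360·0.06 + 1117.6·0.02 + 16.9·0.53 + 360·0.04 + 22.2·0.15
  = 1.330 + 21.600 + 22.352 + 8.957 + 14.400 + 3.330 = 71.969 m^2 sabins.
V = 5400 m³. Required absorption A₂ = 0.161 × 5400 / 8.09 = 107.466 sabins.
Shortfall: 107.466 − 71.969 = 35.5 sabins.

35.5 sabins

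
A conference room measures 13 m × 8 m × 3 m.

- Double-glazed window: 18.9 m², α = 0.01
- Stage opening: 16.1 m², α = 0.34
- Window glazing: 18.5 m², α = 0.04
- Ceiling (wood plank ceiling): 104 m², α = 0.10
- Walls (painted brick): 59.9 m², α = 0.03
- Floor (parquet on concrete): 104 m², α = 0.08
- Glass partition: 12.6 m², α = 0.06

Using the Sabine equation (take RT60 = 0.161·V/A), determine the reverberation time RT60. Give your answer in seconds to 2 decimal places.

Total absorption A = 18.9·0.01 + 16.1·0.34 + 18.5·0.04 + 104·0.10 + 59.9·0.03 + 104·0.08 + 12.6·0.06
  = 0.189 + 5.474 + 0.740 + 10.400 + 1.797 + 8.320 + 0.756 = 27.676 m² sabins.
V = 13·8·3 = 312 m³.
RT60 = 0.161 · V / A = 0.161 × 312 / 27.676 = 1.82 s.

1.82 seconds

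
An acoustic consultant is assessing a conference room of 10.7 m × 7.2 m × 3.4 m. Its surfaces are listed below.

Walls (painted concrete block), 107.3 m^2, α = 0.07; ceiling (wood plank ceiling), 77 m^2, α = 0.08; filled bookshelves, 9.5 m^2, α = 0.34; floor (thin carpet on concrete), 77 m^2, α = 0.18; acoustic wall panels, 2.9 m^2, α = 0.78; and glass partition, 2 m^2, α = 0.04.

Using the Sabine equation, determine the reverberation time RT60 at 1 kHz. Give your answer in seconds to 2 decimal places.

A = Σ Sᵢαᵢ = 107.3·0.07 + 77·0.08 + 9.5·0.34 + 77·0.18 + 2.9·0.78 + 2·0.04 = 33.103 sabins.
V = 10.7·7.2·3.4 = 261.936 m³.
Sabine: RT60 = 0.161 × 261.936 / 33.103 = 1.27 s.

1.27 seconds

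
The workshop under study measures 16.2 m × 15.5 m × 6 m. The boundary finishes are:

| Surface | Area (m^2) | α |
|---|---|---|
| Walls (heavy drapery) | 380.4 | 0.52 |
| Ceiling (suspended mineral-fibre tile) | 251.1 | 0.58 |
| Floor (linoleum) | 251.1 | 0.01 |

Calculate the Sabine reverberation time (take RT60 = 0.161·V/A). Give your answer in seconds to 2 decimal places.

0.70 s

Total absorption A = 380.4·0.52 + 251.1·0.58 + 251.1·0.01
  = 197.808 + 145.638 + 2.511 = 345.957 m^2 sabins.
Volume V = 16.2 × 15.5 × 6 = 1506.6 m³.
RT60 = 0.161 · V / A = 0.161 × 1506.6 / 345.957 = 0.70 s.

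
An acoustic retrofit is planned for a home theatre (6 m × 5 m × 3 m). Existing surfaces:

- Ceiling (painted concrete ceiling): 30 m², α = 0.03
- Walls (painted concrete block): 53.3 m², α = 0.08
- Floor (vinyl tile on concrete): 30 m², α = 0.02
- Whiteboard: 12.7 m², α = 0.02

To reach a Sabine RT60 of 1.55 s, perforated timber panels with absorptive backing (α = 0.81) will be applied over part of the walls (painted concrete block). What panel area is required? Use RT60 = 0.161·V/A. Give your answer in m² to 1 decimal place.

A₁ = Σ Sᵢαᵢ = 30×0.03 + 53.3×0.08 + 30×0.02 + 12.7×0.02 = 6.018 sabins.
V = 90 m³. Target absorption A₂ = 0.161 × 90 / 1.55 = 9.348 sabins.
Absorption to add: 9.348 − 6.018 = 3.330 sabins.
Net gain per m²: Δα = 0.81 − 0.08 = 0.73.
Area = ΔA/Δα = 3.330/0.73 = 4.6 m².

4.6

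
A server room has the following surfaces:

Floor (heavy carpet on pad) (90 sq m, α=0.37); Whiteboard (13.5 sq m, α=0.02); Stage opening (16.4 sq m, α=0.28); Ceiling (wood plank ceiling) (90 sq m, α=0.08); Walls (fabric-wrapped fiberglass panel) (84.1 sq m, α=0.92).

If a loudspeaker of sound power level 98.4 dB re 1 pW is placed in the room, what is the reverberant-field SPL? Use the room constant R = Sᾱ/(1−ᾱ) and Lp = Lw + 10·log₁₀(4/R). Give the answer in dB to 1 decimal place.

A = 122.734 sabins; S = 294.0 sq m.
ᾱ = 0.4175, so room constant R = A/(1−ᾱ) = 210.702 sq m.
Lp = Lw + 10 log₁₀(4/R) = 98.4 -17.22 = 81.2 dB.

81.2 dB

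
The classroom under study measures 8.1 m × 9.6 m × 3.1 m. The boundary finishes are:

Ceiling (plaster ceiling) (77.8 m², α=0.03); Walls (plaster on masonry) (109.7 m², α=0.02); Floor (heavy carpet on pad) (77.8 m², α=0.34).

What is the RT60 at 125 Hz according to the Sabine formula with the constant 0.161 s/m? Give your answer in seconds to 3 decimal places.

Equivalent absorption area: A = 77.8×0.03 + 109.7×0.02 + 77.8×0.34 = 30.980 m².
Volume V = 8.1 × 9.6 × 3.1 = 241.056 m³.
RT60 = 0.161 · V / A = 0.161 × 241.056 / 30.980 = 1.253 s.

1.253 s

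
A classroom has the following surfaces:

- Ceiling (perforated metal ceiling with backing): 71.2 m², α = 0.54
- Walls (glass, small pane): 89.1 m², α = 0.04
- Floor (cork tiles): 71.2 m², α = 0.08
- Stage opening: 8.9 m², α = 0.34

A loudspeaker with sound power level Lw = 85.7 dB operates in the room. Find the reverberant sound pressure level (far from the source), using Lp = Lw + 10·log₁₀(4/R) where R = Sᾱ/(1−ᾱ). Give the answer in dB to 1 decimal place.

73.6 dB

A = 50.734 sabins; S = 240.4 m².
ᾱ = 50.734/240.4 = 0.2110; R = Sᾱ/(1−ᾱ) = 50.734/(1−0.2110) = 64.302 m².
Lp = 85.7 + 10·log₁₀(4/64.302) = 85.7 + (-12.06) = 73.6 dB.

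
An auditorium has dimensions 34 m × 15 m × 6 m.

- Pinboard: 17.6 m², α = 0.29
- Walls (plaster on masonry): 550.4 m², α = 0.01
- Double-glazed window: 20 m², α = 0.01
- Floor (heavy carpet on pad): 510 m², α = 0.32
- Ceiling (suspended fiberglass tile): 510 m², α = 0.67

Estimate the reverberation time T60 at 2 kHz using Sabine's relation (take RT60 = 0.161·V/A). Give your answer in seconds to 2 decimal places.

Summing Sᵢαᵢ: 5.104 + 5.504 + 0.200 + 163.200 + 341.700 → A = 515.708 sabins.
V = 34·15·6 = 3060 m³.
Sabine: RT60 = 0.161 × 3060 / 515.708 = 0.96 s.

0.96 s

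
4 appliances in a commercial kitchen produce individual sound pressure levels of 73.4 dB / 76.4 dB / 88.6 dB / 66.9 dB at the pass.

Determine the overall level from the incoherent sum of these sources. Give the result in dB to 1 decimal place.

89.0 dB

Σ 10^(Lᵢ/10) = 7.949e+08.
L_total = 10·log₁₀(7.949e+08) = 89.0 dB.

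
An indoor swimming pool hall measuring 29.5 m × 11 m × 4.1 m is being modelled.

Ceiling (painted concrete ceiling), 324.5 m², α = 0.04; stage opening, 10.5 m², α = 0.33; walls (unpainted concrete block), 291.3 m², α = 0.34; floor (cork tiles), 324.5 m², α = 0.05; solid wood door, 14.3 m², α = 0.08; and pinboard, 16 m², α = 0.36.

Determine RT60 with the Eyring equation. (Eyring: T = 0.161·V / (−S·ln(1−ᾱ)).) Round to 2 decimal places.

S = Σ Sᵢ = 981.1 m².
Σ(Sᵢαᵢ) = 324.5·0.04 + 10.5·0.33 + 291.3·0.34 + 324.5·0.05 + 14.3·0.08 + 16·0.36 = 138.616.
Mean coefficient ᾱ = A/S = 0.1413.
−S·ln(1−ᾱ) = −981.1 × ln(1 − 0.1413) = 149.457.
V = 29.5 × 11 × 4.1 = 1330.45 m³.
T = 0.161·V/[−S·ln(1−ᾱ)] = 0.161·1330.45/149.457 = 1.43 s.

1.43 s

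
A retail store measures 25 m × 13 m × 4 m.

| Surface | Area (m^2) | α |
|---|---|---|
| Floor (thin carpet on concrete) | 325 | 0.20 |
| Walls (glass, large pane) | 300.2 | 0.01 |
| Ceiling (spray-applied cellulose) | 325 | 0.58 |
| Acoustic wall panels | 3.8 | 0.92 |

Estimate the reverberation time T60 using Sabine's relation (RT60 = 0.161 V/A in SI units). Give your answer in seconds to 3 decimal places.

0.805 s

Summing Sᵢαᵢ: 65.000 + 3.002 + 188.500 + 3.496 → A = 259.998 sabins.
V = 25·13·4 = 1300 m³.
RT60 = 0.161 · V / A = 0.161 × 1300 / 259.998 = 0.805 s.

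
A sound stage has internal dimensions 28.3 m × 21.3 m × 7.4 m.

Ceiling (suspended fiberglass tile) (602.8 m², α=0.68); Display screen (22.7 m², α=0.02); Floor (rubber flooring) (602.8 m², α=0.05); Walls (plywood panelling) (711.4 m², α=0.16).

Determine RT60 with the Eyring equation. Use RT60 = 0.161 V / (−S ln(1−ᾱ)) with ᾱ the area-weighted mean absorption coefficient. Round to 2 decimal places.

1.10 sec

S = Σ Sᵢ = 1939.7 m².
Absorption A = 602.8×0.68 + 22.7×0.02 + 602.8×0.05 + 711.4×0.16 = 554.322 sabins.
ᾱ = 554.322 / 1939.7 = 0.2858.
−S·ln(1−ᾱ) = −1939.7 × ln(1 − 0.2858) = 652.888.
V = 28.3 × 21.3 × 7.4 = 4460.646 m³.
T = 0.161·V/[−S·ln(1−ᾱ)] = 0.161·4460.646/652.888 = 1.10 s.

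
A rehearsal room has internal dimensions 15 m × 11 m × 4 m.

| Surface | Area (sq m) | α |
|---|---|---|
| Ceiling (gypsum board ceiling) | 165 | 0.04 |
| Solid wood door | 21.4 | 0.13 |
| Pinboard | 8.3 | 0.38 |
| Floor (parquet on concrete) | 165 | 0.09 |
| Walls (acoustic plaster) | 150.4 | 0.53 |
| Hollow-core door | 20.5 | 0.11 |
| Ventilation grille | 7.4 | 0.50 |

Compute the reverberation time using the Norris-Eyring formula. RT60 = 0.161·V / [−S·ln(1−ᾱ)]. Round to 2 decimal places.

S = Σ Sᵢ = 538.0 sq m.
Absorption A = 165×0.04 + 21.4×0.13 + 8.3×0.38 + 165×0.09 + 150.4×0.53 + 20.5×0.11 + 7.4×0.50 = 113.053 sabins.
ᾱ = 113.053 / 538.0 = 0.2101.
Eyring denominator: −S ln(1−ᾱ) = 126.887.
V = 15 × 11 × 4 = 660 m³.
T = 0.161·V/[−S·ln(1−ᾱ)] = 0.161·660/126.887 = 0.84 s.

0.84 seconds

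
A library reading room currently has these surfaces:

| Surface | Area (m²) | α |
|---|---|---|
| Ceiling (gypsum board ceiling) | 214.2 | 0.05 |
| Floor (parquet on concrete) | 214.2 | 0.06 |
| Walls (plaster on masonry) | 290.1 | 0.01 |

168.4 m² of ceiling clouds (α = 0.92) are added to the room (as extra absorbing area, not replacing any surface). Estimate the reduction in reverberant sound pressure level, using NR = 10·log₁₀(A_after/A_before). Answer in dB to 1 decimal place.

8.4 dB

Equivalent absorption area: A_before = 214.2*0.05 + 214.2*0.06 + 290.1*0.01 = 26.463 m².
Treatment contributes 168.4·0.92 = 154.928 sabins.
New total A_after = 181.391 sabins.
NR = 10·log₁₀(181.391/26.463) = 8.4 dB.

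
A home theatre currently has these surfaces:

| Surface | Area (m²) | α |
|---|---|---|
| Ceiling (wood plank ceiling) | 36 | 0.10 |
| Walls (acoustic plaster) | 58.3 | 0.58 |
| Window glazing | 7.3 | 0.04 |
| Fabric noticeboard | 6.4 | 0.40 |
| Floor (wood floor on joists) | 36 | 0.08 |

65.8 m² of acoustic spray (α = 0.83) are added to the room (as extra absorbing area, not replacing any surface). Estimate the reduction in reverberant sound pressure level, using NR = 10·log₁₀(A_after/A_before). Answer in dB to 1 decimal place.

3.6 dB

Summing Sᵢαᵢ: 3.600 + 33.814 + 0.292 + 2.560 + 2.880 → A_before = 43.146 sabins.
Treatment contributes 65.8·0.83 = 54.614 sabins.
A_after = 43.146 + 54.614 = 97.760 sabins.
Reduction = 10 log₁₀(A_after/A_before) = 10 log₁₀(2.2658) = 3.6 dB.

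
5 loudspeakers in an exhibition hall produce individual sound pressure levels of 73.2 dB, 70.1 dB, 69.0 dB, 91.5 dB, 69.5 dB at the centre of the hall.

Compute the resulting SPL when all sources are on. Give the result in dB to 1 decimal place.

91.6 dB

Sum in the linear (power) domain: Σ 10^(Lᵢ/10) = 10^(73.2/10) + 10^(70.1/10) + 10^(69.0/10) + 10^(91.5/10) + 10^(69.5/10) = 1.461e+09.
L_total = 10·log₁₀(1.461e+09) = 91.6 dB.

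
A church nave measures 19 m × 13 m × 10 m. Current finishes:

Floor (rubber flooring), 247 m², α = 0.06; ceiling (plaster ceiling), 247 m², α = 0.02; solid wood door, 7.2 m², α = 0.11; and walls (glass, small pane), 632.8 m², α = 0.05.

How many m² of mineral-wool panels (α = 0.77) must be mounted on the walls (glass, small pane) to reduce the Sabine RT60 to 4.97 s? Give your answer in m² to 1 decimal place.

Total absorption A₁ = 247×0.06 + 247×0.02 + 7.2×0.11 + 632.8×0.05
  = 14.820 + 4.940 + 0.792 + 31.640 = 52.192 m² sabins.
V = 2470 m³. Target absorption A₂ = 0.161 × 2470 / 4.97 = 80.014 sabins.
Absorption to add: 80.014 − 52.192 = 27.822 sabins.
Net gain per m²: Δα = 0.77 − 0.05 = 0.72.
Panel area = 27.822 / 0.72 = 38.6 m².

38.6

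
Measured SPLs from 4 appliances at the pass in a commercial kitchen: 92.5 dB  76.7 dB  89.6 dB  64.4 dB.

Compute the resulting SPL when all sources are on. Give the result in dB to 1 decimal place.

Sum in the linear (power) domain: Σ 10^(Lᵢ/10) = 10^(92.5/10) + 10^(76.7/10) + 10^(89.6/10) + 10^(64.4/10) = 2.74e+09.
Combined level = 10 log₁₀(2.74e+09) = 94.4 dB.

94.4 dB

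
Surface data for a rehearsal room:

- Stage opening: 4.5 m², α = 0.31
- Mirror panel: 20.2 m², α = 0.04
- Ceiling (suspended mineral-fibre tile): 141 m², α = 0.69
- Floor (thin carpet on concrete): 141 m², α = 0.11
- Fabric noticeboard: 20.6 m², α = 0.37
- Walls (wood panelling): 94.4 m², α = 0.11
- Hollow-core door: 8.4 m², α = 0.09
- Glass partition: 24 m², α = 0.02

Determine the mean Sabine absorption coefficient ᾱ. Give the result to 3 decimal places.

S = Σ Sᵢ = 4.5 + 20.2 + 141 + 141 + 20.6 + 94.4 + 8.4 + 24 = 454.1 m².
A = 4.5*0.31 + 20.2*0.04 + 141*0.69 + 141*0.11 + 20.6*0.37 + 94.4*0.11 + 8.4*0.09 + 24*0.02 = 134.245 sabins.
ᾱ = A/S = 0.296.

0.296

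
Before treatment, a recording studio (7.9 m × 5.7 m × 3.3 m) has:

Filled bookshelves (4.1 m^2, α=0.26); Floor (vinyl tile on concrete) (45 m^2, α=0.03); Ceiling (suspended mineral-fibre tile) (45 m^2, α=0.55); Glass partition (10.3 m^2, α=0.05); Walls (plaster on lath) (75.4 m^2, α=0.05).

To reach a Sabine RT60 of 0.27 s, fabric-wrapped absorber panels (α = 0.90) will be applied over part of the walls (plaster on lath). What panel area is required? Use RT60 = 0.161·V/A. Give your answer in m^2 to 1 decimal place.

Summing Sᵢαᵢ: 1.066 + 1.350 + 24.750 + 0.515 + 3.770 → A₁ = 31.451 sabins.
V = 148.599 m³. Target absorption A₂ = 0.161 × 148.599 / 0.27 = 88.609 sabins.
Absorption to add: 88.609 − 31.451 = 57.158 sabins.
Each m^2 of panel replacing the walls (plaster on lath) adds (0.90 − 0.05) = 0.85 sabins.
Panel area = 57.158 / 0.85 = 67.2 m^2.

67.2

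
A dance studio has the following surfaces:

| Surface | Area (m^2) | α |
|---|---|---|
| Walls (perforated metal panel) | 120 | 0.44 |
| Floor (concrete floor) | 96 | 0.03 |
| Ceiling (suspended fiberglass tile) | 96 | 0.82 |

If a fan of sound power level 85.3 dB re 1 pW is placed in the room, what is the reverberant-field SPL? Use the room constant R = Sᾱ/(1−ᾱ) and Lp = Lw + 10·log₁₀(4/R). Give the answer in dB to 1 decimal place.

Σ(Sᵢαᵢ) = 120×0.44 + 96×0.03 + 96×0.82 = 134.400; total area S = 312.0 m^2.
ᾱ = 134.400/312.0 = 0.4308; R = Sᾱ/(1−ᾱ) = 134.400/(1−0.4308) = 236.121 m^2.
Lp = Lw + 10 log₁₀(4/R) = 85.3 -17.71 = 67.6 dB.

67.6 dB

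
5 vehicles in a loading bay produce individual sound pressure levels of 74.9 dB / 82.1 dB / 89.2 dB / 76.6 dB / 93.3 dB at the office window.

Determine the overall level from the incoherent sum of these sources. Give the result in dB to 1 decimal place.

95.1 dB

Σ 10^(Lᵢ/10) = 3.209e+09.
L_total = 10·log₁₀(3.209e+09) = 95.1 dB.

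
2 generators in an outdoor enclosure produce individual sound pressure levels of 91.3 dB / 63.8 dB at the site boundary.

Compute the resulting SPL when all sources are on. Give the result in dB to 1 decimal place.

91.3 dB

Converting to relative power and adding: 10^(91.3/10) + 10^(63.8/10) = 1.351e+09.
L_total = 10·log₁₀(1.351e+09) = 91.3 dB.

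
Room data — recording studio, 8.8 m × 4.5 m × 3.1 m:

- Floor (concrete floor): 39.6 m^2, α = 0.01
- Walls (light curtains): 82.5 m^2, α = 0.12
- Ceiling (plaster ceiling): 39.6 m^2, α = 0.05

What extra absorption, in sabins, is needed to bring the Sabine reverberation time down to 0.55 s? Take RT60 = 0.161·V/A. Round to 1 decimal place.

Equivalent absorption area: A₁ = 39.6×0.01 + 82.5×0.12 + 39.6×0.05 = 12.276 m^2.
For T = 0.55 s, need A₂ = 0.161·V/T = 0.161·122.76/0.55 = 35.935 sabins.
Shortfall: 35.935 − 12.276 = 23.7 sabins.

23.7 sabins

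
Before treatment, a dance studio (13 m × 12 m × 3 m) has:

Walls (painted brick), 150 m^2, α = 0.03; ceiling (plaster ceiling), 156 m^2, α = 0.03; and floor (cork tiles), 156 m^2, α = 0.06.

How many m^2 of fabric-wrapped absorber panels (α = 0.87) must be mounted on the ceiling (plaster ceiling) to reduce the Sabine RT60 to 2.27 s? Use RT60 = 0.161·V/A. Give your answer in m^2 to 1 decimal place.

17.4

Summing Sᵢαᵢ: 4.500 + 4.680 + 9.360 → A₁ = 18.540 sabins.
Required A₂ = 0.161·468/2.27 = 33.193 sabins.
ΔA needed = 33.193 − 18.540 = 14.653 sabins.
Each m^2 of panel replacing the ceiling (plaster ceiling) adds (0.87 − 0.03) = 0.84 sabins.
Panel area = 14.653 / 0.84 = 17.4 m^2.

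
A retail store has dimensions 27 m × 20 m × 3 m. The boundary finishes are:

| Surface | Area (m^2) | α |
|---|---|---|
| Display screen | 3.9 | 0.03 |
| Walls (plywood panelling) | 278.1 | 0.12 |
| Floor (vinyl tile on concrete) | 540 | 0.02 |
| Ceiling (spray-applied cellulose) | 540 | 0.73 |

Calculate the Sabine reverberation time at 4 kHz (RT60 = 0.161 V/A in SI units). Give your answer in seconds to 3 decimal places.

Summing Sᵢαᵢ: 0.117 + 33.372 + 10.800 + 394.200 → A = 438.489 sabins.
V = 27·20·3 = 1620 m³.
RT60 = 0.161 · V / A = 0.161 × 1620 / 438.489 = 0.595 s.

0.595 seconds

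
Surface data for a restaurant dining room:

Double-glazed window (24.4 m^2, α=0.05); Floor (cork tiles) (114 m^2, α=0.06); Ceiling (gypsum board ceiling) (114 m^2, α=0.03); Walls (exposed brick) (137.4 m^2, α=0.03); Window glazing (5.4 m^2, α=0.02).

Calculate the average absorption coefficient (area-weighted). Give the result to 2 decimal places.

0.04

S = Σ Sᵢ = 24.4 + 114 + 114 + 137.4 + 5.4 = 395.2 m^2.
Weighted sum Σ Sα = 15.710.
ᾱ = 15.710 / 395.2 = 0.04.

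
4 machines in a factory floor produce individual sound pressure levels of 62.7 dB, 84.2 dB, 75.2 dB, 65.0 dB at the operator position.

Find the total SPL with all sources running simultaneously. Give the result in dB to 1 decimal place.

Sum in the linear (power) domain: Σ 10^(Lᵢ/10) = 10^(62.7/10) + 10^(84.2/10) + 10^(75.2/10) + 10^(65.0/10) = 3.012e+08.
Combined level = 10 log₁₀(3.012e+08) = 84.8 dB.

84.8 dB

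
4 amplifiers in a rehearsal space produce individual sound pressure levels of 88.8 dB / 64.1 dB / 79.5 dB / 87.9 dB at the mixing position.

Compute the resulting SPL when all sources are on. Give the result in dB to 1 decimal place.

91.7 dB

Sum in the linear (power) domain: Σ 10^(Lᵢ/10) = 10^(88.8/10) + 10^(64.1/10) + 10^(79.5/10) + 10^(87.9/10) = 1.467e+09.
Back to dB: 10·log₁₀ Σ = 91.7 dB.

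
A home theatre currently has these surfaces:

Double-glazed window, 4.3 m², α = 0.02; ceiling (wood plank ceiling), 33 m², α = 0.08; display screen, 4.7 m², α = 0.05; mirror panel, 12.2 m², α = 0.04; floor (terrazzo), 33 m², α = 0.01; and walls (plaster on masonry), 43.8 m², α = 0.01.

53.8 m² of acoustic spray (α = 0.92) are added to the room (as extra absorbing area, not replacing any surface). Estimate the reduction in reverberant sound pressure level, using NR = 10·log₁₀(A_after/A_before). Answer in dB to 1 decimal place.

Total absorption A_before = 4.3*0.02 + 33*0.08 + 4.7*0.05 + 12.2*0.04 + 33*0.01 + 43.8*0.01
  = 0.086 + 2.640 + 0.235 + 0.488 + 0.330 + 0.438 = 4.217 m² sabins.
Treatment contributes 53.8·0.92 = 49.496 sabins.
A_after = 4.217 + 49.496 = 53.713 sabins.
NR = 10·log₁₀(53.713/4.217) = 11.1 dB.

11.1 dB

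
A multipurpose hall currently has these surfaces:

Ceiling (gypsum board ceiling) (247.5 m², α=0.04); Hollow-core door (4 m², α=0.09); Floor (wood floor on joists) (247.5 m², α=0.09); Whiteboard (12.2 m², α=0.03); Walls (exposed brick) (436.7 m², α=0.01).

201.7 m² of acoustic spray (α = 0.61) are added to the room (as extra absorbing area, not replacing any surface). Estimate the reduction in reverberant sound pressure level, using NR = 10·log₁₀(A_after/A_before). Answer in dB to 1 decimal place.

6.3 dB

Summing Sᵢαᵢ: 9.900 + 0.360 + 22.275 + 0.366 + 4.367 → A_before = 37.268 sabins.
Treatment contributes 201.7·0.61 = 123.037 sabins.
New total A_after = 160.305 sabins.
NR = 10·log₁₀(160.305/37.268) = 6.3 dB.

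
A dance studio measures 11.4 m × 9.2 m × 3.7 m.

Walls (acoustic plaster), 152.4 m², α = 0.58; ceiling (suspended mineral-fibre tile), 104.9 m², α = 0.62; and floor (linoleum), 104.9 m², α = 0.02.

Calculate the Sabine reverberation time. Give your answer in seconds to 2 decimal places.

Equivalent absorption area: A = 152.4·0.58 + 104.9·0.62 + 104.9·0.02 = 155.528 m².
Volume V = 11.4 × 9.2 × 3.7 = 388.056 m³.
Sabine: RT60 = 0.161 × 388.056 / 155.528 = 0.40 s.

0.40 seconds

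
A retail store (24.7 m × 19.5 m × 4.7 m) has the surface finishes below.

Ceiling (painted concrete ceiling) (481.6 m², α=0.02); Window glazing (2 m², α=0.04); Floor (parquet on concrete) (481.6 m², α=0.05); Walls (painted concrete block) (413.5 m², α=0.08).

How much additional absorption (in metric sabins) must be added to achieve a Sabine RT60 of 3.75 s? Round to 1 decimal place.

30.3 sabins

Summing Sᵢαᵢ: 9.632 + 0.080 + 24.080 + 33.080 → A₁ = 66.872 sabins.
V = 2263.755 m³. Required absorption A₂ = 0.161 × 2263.755 / 3.75 = 97.191 sabins.
Shortfall: 97.191 − 66.872 = 30.3 sabins.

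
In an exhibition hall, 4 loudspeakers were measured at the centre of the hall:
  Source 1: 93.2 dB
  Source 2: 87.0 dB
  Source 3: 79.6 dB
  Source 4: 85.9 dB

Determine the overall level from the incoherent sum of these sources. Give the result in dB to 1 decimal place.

Converting to relative power and adding: 10^(93.2/10) + 10^(87.0/10) + 10^(79.6/10) + 10^(85.9/10) = 3.071e+09.
L_total = 10·log₁₀(3.071e+09) = 94.9 dB.

94.9 dB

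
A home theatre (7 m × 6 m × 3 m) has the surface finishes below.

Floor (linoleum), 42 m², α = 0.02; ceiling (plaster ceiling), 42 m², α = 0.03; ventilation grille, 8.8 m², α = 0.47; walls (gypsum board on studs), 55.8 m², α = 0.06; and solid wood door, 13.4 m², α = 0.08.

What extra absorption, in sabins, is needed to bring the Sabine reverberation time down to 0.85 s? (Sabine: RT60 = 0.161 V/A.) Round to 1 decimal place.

13.2 sabins

Total absorption A₁ = 42*0.02 + 42*0.03 + 8.8*0.47 + 55.8*0.06 + 13.4*0.08
  = 0.840 + 1.260 + 4.136 + 3.348 + 1.072 = 10.656 m² sabins.
Target A₂ = 0.161·126/0.85 = 23.866 sabins (V = 126 m³).
Additional absorption ΔA = 23.866 − 10.656 = 13.2 sabins.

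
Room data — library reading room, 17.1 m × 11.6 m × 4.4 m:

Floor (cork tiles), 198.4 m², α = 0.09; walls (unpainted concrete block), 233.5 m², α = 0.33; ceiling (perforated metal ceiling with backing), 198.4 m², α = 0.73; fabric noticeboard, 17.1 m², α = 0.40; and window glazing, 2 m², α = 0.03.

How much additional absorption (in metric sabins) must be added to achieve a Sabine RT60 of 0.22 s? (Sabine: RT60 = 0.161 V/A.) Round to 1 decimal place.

Total absorption A₁ = 198.4·0.09 + 233.5·0.33 + 198.4·0.73 + 17.1·0.40 + 2·0.03
  = 17.856 + 77.055 + 144.832 + 6.840 + 0.060 = 246.643 m² sabins.
V = 872.784 m³. Required absorption A₂ = 0.161 × 872.784 / 0.22 = 638.719 sabins.
Additional absorption ΔA = 638.719 − 246.643 = 392.1 sabins.

392.1 sabins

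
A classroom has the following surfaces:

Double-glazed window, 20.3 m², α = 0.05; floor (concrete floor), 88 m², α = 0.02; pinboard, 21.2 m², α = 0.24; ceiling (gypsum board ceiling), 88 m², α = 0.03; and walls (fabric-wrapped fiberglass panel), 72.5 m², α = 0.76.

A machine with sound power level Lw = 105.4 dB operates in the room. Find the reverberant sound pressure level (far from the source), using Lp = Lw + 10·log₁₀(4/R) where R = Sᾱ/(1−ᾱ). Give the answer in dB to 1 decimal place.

92.1 dB

Σ(Sᵢαᵢ) = 20.3·0.05 + 88·0.02 + 21.2·0.24 + 88·0.03 + 72.5·0.76 = 65.603; total area S = 290.0 m².
ᾱ = 65.603/290.0 = 0.2262; R = Sᾱ/(1−ᾱ) = 65.603/(1−0.2262) = 84.780 m².
Lp = Lw + 10 log₁₀(4/R) = 105.4 -13.26 = 92.1 dB.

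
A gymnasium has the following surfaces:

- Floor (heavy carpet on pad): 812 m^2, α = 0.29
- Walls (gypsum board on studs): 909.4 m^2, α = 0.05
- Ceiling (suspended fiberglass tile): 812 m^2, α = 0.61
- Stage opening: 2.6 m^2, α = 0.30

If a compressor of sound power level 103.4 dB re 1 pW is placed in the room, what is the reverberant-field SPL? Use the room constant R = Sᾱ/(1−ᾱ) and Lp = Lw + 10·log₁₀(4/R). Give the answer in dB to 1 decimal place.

78.9 dB

A = 777.050 sabins; S = 2536.0 m^2.
ᾱ = 0.3064, so room constant R = A/(1−ᾱ) = 1120.314 m^2.
Lp = 103.4 + 10·log₁₀(4/1120.314) = 103.4 + (-24.47) = 78.9 dB.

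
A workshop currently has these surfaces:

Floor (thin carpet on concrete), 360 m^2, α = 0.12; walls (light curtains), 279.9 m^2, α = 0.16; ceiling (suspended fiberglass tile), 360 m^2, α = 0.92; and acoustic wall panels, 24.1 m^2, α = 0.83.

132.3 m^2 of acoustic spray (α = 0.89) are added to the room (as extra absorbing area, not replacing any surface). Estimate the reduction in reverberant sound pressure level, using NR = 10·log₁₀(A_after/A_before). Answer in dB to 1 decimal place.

1.0 dB

Equivalent absorption area: A_before = 360*0.12 + 279.9*0.16 + 360*0.92 + 24.1*0.83 = 439.187 m^2.
Added absorption = 132.3 × 0.89 = 117.747 sabins.
New total A_after = 556.934 sabins.
NR = 10·log₁₀(556.934/439.187) = 1.0 dB.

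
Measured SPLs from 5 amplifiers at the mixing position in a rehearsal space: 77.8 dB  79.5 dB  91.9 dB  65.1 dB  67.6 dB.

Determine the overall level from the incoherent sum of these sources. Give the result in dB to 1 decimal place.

92.3 dB

Converting to relative power and adding: 10^(77.8/10) + 10^(79.5/10) + 10^(91.9/10) + 10^(65.1/10) + 10^(67.6/10) = 1.707e+09.
L_total = 10·log₁₀(1.707e+09) = 92.3 dB.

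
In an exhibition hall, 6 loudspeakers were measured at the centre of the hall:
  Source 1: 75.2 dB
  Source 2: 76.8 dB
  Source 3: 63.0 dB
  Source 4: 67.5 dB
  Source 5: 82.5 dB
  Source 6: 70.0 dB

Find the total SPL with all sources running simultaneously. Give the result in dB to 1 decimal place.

Sum in the linear (power) domain: Σ 10^(Lᵢ/10) = 10^(75.2/10) + 10^(76.8/10) + 10^(63.0/10) + 10^(67.5/10) + 10^(82.5/10) + 10^(70.0/10) = 2.764e+08.
Back to dB: 10·log₁₀ Σ = 84.4 dB.

84.4 dB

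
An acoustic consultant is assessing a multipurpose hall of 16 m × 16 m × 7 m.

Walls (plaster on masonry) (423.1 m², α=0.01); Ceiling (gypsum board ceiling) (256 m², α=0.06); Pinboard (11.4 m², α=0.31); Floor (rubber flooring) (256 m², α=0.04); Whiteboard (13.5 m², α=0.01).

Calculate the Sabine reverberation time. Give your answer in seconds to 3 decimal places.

8.612 seconds

Equivalent absorption area: A = 423.1·0.01 + 256·0.06 + 11.4·0.31 + 256·0.04 + 13.5·0.01 = 33.500 m².
Volume V = 16 × 16 × 7 = 1792 m³.
RT60 = 0.161 · V / A = 0.161 × 1792 / 33.500 = 8.612 s.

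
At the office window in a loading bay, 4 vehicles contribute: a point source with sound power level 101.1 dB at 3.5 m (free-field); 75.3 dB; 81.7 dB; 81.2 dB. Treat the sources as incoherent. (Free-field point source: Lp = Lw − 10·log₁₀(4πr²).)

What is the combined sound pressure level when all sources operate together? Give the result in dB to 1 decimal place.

86.0 dB

Source at 3.5 m: Lp = 101.1 − 10·log₁₀(4π·3.5²) = 101.1 − 10·log₁₀(153.938) = 79.2 dB.
Converting to relative power and adding: 10^(79.2/10) + 10^(75.3/10) + 10^(81.7/10) + 10^(81.2/10) = 3.968e+08.
L_total = 10·log₁₀(3.968e+08) = 86.0 dB.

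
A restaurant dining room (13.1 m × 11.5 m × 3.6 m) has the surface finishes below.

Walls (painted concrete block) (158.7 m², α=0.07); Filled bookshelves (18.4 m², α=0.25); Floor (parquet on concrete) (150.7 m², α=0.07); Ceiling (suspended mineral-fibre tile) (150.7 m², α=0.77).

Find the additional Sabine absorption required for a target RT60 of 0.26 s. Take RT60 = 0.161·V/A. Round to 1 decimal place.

Total absorption A₁ = 158.7×0.07 + 18.4×0.25 + 150.7×0.07 + 150.7×0.77
  = 11.109 + 4.600 + 10.549 + 116.039 = 142.297 m² sabins.
For T = 0.26 s, need A₂ = 0.161·V/T = 0.161·542.34/0.26 = 335.834 sabins.
Shortfall: 335.834 − 142.297 = 193.5 sabins.

193.5 sabins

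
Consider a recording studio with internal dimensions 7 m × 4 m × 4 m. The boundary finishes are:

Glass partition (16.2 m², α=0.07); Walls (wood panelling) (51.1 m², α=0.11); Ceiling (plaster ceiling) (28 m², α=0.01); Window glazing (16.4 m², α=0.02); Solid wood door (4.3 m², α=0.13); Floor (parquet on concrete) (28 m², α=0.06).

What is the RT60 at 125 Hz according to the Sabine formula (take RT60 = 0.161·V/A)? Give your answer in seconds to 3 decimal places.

1.878 sec

A = Σ Sᵢαᵢ = 16.2·0.07 + 51.1·0.11 + 28·0.01 + 16.4·0.02 + 4.3·0.13 + 28·0.06 = 9.602 sabins.
Room volume: 112 m³.
Sabine: RT60 = 0.161 × 112 / 9.602 = 1.878 s.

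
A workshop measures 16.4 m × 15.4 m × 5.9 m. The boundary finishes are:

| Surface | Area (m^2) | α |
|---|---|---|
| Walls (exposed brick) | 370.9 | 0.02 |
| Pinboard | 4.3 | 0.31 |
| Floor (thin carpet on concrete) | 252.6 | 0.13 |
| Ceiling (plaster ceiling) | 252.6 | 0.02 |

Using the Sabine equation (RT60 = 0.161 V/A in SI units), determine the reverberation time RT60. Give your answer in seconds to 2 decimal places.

5.14 s

A = Σ Sᵢαᵢ = 370.9×0.02 + 4.3×0.31 + 252.6×0.13 + 252.6×0.02 = 46.641 sabins.
Room volume: 1490.104 m³.
RT60 = 0.161 · V / A = 0.161 × 1490.104 / 46.641 = 5.14 s.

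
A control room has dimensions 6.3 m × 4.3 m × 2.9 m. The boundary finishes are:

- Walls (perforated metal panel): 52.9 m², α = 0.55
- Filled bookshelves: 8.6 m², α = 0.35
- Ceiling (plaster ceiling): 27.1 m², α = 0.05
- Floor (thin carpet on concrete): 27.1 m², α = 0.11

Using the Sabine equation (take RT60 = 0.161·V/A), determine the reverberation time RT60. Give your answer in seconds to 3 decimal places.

0.347 s

A = Σ Sᵢαᵢ = 52.9·0.55 + 8.6·0.35 + 27.1·0.05 + 27.1·0.11 = 36.441 sabins.
Room volume: 78.561 m³.
RT60 = 0.161 · V / A = 0.161 × 78.561 / 36.441 = 0.347 s.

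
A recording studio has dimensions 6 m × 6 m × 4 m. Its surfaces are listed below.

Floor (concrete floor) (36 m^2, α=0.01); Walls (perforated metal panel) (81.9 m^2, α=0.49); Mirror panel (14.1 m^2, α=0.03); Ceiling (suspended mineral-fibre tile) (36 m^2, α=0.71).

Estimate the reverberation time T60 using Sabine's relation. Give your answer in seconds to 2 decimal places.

0.35 s

Equivalent absorption area: A = 36*0.01 + 81.9*0.49 + 14.1*0.03 + 36*0.71 = 66.474 m^2.
Room volume: 144 m³.
Sabine: RT60 = 0.161 × 144 / 66.474 = 0.35 s.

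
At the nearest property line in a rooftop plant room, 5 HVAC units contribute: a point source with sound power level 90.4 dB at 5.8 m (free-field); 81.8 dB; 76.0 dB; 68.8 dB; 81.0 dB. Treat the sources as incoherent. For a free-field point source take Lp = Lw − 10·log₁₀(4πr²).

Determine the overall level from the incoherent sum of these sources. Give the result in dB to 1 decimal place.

Source at 5.8 m: Lp = 90.4 − 10·log₁₀(4π·5.8²) = 90.4 − 10·log₁₀(422.733) = 64.1 dB.
Sum in the linear (power) domain: Σ 10^(Lᵢ/10) = 10^(64.1/10) + 10^(81.8/10) + 10^(76.0/10) + 10^(68.8/10) + 10^(81.0/10) = 3.272e+08.
Back to dB: 10·log₁₀ Σ = 85.1 dB.

85.1 dB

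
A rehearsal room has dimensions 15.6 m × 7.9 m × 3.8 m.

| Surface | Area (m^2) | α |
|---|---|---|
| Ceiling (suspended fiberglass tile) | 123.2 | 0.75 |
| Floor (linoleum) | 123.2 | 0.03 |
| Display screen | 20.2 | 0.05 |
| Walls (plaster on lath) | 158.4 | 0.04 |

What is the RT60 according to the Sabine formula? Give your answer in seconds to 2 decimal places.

0.73 s

Summing Sᵢαᵢ: 92.400 + 3.696 + 1.010 + 6.336 → A = 103.442 sabins.
Volume V = 15.6 × 7.9 × 3.8 = 468.312 m³.
RT60 = 0.161 · V / A = 0.161 × 468.312 / 103.442 = 0.73 s.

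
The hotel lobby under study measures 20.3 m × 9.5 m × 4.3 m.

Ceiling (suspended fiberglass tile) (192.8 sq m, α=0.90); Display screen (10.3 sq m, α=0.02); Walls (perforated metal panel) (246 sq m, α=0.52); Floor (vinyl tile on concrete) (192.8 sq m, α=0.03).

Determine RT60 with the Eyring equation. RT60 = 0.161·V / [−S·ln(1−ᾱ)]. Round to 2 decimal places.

Total surface area S = 192.8 + 10.3 + 246 + 192.8 = 641.9 sq m.
Absorption A = 192.8×0.90 + 10.3×0.02 + 246×0.52 + 192.8×0.03 = 307.430 sabins.
ᾱ = 307.430 / 641.9 = 0.4789.
−S·ln(1−ᾱ) = −641.9 × ln(1 − 0.4789) = 418.399.
V = 20.3 × 9.5 × 4.3 = 829.255 m³.
T = 0.161·V/[−S·ln(1−ᾱ)] = 0.161·829.255/418.399 = 0.32 s.

0.32 seconds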